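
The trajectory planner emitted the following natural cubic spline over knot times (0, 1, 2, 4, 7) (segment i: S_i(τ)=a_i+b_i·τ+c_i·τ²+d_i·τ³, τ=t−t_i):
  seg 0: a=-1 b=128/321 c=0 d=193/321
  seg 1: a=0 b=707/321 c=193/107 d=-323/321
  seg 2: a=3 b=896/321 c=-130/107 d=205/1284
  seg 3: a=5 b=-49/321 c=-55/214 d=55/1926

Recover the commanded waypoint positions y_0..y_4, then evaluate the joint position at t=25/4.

y_0=-1 y_1=0 y_2=3 y_3=5 y_4=3
S(25/4) = 50411/13696

y_0 = S_0(0) = a_0 = -1
y_1 = S_1(0) = a_1 = 0
y_2 = S_2(0) = a_2 = 3
y_3 = S_3(0) = a_3 = 5
y_4 = S_3(3) = 3
t_q=25/4 is in segment 3 (τ=9/4); S_3(τ)=50411/13696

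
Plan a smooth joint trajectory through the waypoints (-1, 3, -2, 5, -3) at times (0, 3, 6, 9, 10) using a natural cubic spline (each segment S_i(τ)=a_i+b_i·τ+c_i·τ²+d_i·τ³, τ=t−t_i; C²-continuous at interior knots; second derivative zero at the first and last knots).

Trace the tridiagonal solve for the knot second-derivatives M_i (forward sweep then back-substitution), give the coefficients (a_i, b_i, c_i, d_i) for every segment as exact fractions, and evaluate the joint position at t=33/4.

Δ: Δ0=4/3, Δ1=-5/3, Δ2=7/3, Δ3=-8
row 1: diag=12, rhs=-18; c'=1/4, d'=-3/2
row 2: denom=12−3·1/4=45/4; d'=(24−3·-3/2)/(45/4)=38/15
row 3: denom=8−3·4/15=36/5; d'=(-62−3·38/15)/(36/5)=-29/3
back: M3=-29/3
back: M2=38/15−4/15·-29/3=46/9
back: M1=-3/2−1/4·46/9=-25/9
M: M0=0, M1=-25/9, M2=46/9, M3=-29/3, M4=0
seg 0: a=-1, c=M0/2=0, d=(M1−M0)/(6·3)=-25/162, b=Δ0−h0·(2M0+M1)/6=49/18
seg 1: a=3, c=M1/2=-25/18, d=(M2−M1)/(6·3)=71/162, b=Δ1−h1·(2M1+M2)/6=-13/9
seg 2: a=-2, c=M2/2=23/9, d=(M3−M2)/(6·3)=-133/162, b=Δ2−h2·(2M2+M3)/6=37/18
seg 3: a=5, c=M3/2=-29/6, d=(M4−M3)/(6·1)=29/18, b=Δ3−h3·(2M3+M4)/6=-43/9
t_q=33/4 → seg 2, τ=9/4; S=-2+37/18·τ+23/9·τ²+-133/162·τ³=795/128

  seg 0: a=-1 b=49/18 c=0 d=-25/162
  seg 1: a=3 b=-13/9 c=-25/18 d=71/162
  seg 2: a=-2 b=37/18 c=23/9 d=-133/162
  seg 3: a=5 b=-43/9 c=-29/6 d=29/18
S(33/4) = 795/128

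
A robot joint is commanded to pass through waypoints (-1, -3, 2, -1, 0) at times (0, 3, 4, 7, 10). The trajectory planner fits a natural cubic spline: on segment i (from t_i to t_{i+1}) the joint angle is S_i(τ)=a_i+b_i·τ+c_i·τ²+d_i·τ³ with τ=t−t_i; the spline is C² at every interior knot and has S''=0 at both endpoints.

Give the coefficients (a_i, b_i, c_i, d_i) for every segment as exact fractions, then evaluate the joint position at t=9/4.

Δ: Δ0=-2/3, Δ1=5, Δ2=-1, Δ3=1/3
row 1: diag=8, rhs=34; c'=1/8, d'=17/4
row 2: denom=8−1·1/8=63/8; d'=(-36−1·17/4)/(63/8)=-46/9
row 3: denom=12−3·8/21=76/7; d'=(8−3·-46/9)/(76/7)=245/114
back: M3=245/114
back: M2=-46/9−8/21·245/114=-338/57
back: M1=17/4−1/8·-338/57=569/114
M: M0=0, M1=569/114, M2=-338/57, M3=245/114, M4=0
seg 0: a=-1, c=M0/2=0, d=(M1−M0)/(6·3)=569/2052, b=Δ0−h0·(2M0+M1)/6=-721/228
seg 1: a=-3, c=M1/2=569/228, d=(M2−M1)/(6·1)=-415/228, b=Δ1−h1·(2M1+M2)/6=493/114
seg 2: a=2, c=M2/2=-169/57, d=(M3−M2)/(6·3)=307/684, b=Δ2−h2·(2M2+M3)/6=293/76
seg 3: a=-1, c=M3/2=245/228, d=(M4−M3)/(6·3)=-245/2052, b=Δ3−h3·(2M3+M4)/6=-69/38
t_q=9/4 → seg 0, τ=9/4; S=-1+-721/228·τ+0·τ²+569/2052·τ³=-24109/4864

  seg 0: a=-1 b=-721/228 c=0 d=569/2052
  seg 1: a=-3 b=493/114 c=569/228 d=-415/228
  seg 2: a=2 b=293/76 c=-169/57 d=307/684
  seg 3: a=-1 b=-69/38 c=245/228 d=-245/2052
S(9/4) = -24109/4864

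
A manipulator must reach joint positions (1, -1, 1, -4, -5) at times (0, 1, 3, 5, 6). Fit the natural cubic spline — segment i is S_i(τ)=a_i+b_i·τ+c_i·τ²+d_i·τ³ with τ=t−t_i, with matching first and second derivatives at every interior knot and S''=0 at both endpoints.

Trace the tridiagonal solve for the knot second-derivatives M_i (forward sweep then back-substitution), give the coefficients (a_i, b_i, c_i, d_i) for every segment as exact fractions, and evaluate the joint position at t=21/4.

Δ: Δ0=-2, Δ1=1, Δ2=-5/2, Δ3=-1
row 1: diag=6, rhs=18; c'=1/3, d'=3
row 2: denom=8−2·1/3=22/3; d'=(-21−2·3)/(22/3)=-81/22
row 3: denom=6−2·3/11=60/11; d'=(9−2·-81/22)/(60/11)=3
back: M3=3
back: M2=-81/22−3/11·3=-9/2
back: M1=3−1/3·-9/2=9/2
M: M0=0, M1=9/2, M2=-9/2, M3=3, M4=0
seg 0: a=1, c=M0/2=0, d=(M1−M0)/(6·1)=3/4, b=Δ0−h0·(2M0+M1)/6=-11/4
seg 1: a=-1, c=M1/2=9/4, d=(M2−M1)/(6·2)=-3/4, b=Δ1−h1·(2M1+M2)/6=-1/2
seg 2: a=1, c=M2/2=-9/4, d=(M3−M2)/(6·2)=5/8, b=Δ2−h2·(2M2+M3)/6=-1/2
seg 3: a=-4, c=M3/2=3/2, d=(M4−M3)/(6·1)=-1/2, b=Δ3−h3·(2M3+M4)/6=-2
t_q=21/4 → seg 3, τ=1/4; S=-4+-2·τ+3/2·τ²+-1/2·τ³=-565/128

  seg 0: a=1 b=-11/4 c=0 d=3/4
  seg 1: a=-1 b=-1/2 c=9/4 d=-3/4
  seg 2: a=1 b=-1/2 c=-9/4 d=5/8
  seg 3: a=-4 b=-2 c=3/2 d=-1/2
S(21/4) = -565/128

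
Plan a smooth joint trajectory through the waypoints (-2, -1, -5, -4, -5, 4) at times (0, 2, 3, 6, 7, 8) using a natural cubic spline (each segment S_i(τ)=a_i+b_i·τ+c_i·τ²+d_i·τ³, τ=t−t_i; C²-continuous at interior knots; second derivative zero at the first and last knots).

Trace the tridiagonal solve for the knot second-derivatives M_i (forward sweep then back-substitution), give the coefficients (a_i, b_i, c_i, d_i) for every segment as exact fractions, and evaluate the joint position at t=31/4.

  seg 0: a=-2 b=17335/7446 c=0 d=-3403/7446
  seg 1: a=-1 b=-23501/7446 c=-3403/1241 d=14135/7446
  seg 2: a=-5 b=-10966/3723 c=7329/2482 d=-13849/22338
  seg 3: a=-4 b=-14651/7446 c=-3260/1241 d=26765/7446
  seg 4: a=-5 b=13262/3723 c=20245/2482 d=-20245/7446
S(31/4) = 176759/158848

Δ: Δ0=1/2, Δ1=-4, Δ2=1/3, Δ3=-1, Δ4=9
row 1: diag=6, rhs=-27; c'=1/6, d'=-9/2
row 2: denom=8−1·1/6=47/6; d'=(26−1·-9/2)/(47/6)=183/47
row 3: denom=8−3·18/47=322/47; d'=(-8−3·183/47)/(322/47)=-925/322
row 4: denom=4−1·47/322=1241/322; d'=(60−1·-925/322)/(1241/322)=20245/1241
back: M4=20245/1241
back: M3=-925/322−47/322·20245/1241=-6520/1241
back: M2=183/47−18/47·-6520/1241=7329/1241
back: M1=-9/2−1/6·7329/1241=-6806/1241
M: M0=0, M1=-6806/1241, M2=7329/1241, M3=-6520/1241, M4=20245/1241, M5=0
seg 0: a=-2, c=M0/2=0, d=(M1−M0)/(6·2)=-3403/7446, b=Δ0−h0·(2M0+M1)/6=17335/7446
seg 1: a=-1, c=M1/2=-3403/1241, d=(M2−M1)/(6·1)=14135/7446, b=Δ1−h1·(2M1+M2)/6=-23501/7446
seg 2: a=-5, c=M2/2=7329/2482, d=(M3−M2)/(6·3)=-13849/22338, b=Δ2−h2·(2M2+M3)/6=-10966/3723
seg 3: a=-4, c=M3/2=-3260/1241, d=(M4−M3)/(6·1)=26765/7446, b=Δ3−h3·(2M3+M4)/6=-14651/7446
seg 4: a=-5, c=M4/2=20245/2482, d=(M5−M4)/(6·1)=-20245/7446, b=Δ4−h4·(2M4+M5)/6=13262/3723
t_q=31/4 → seg 4, τ=3/4; S=-5+13262/3723·τ+20245/2482·τ²+-20245/7446·τ³=176759/158848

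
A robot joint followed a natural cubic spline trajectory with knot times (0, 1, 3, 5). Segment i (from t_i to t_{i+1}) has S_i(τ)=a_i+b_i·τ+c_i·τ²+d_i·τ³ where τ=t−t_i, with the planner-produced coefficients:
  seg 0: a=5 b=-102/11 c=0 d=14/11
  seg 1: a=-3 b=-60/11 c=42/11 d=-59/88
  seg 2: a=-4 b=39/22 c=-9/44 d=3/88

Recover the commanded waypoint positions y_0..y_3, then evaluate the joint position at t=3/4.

y_0=5 y_1=-3 y_2=-4 y_3=-1
S(3/4) = -499/352

y_0 = S_0(0) = a_0 = 5
y_1 = S_1(0) = a_1 = -3
y_2 = S_2(0) = a_2 = -4
y_3 = S_2(2) = -1
t_q=3/4 is in segment 0 (τ=3/4); S_0(τ)=-499/352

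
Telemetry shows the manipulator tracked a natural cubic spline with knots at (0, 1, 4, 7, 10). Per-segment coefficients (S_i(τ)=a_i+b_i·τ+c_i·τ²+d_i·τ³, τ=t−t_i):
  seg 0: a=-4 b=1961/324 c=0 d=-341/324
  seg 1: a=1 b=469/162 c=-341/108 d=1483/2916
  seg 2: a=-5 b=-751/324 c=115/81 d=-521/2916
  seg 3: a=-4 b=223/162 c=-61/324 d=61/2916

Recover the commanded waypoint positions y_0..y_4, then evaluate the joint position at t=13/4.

y_0=-4 y_1=1 y_2=-5 y_3=-4 y_4=-1
S(13/4) = -6169/2304

y_0 = S_0(0) = a_0 = -4
y_1 = S_1(0) = a_1 = 1
y_2 = S_2(0) = a_2 = -5
y_3 = S_3(0) = a_3 = -4
y_4 = S_3(3) = -1
t_q=13/4 is in segment 1 (τ=9/4); S_1(τ)=-6169/2304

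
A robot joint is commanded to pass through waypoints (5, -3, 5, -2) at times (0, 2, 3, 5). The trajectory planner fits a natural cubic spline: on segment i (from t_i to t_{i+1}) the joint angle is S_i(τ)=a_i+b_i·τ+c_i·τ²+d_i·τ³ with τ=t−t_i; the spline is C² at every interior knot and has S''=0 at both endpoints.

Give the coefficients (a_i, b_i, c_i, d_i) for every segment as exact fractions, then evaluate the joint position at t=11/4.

  seg 0: a=5 b=-307/35 c=0 d=167/140
  seg 1: a=-3 b=194/35 c=501/70 d=-47/10
  seg 2: a=5 b=403/70 c=-243/35 d=81/70
S(11/4) = 14337/4480

Δ: Δ0=-4, Δ1=8, Δ2=-7/2
row 1: diag=6, rhs=72; c'=1/6, d'=12
row 2: denom=6−1·1/6=35/6; d'=(-69−1·12)/(35/6)=-486/35
back: M2=-486/35
back: M1=12−1/6·-486/35=501/35
M: M0=0, M1=501/35, M2=-486/35, M3=0
seg 0: a=5, c=M0/2=0, d=(M1−M0)/(6·2)=167/140, b=Δ0−h0·(2M0+M1)/6=-307/35
seg 1: a=-3, c=M1/2=501/70, d=(M2−M1)/(6·1)=-47/10, b=Δ1−h1·(2M1+M2)/6=194/35
seg 2: a=5, c=M2/2=-243/35, d=(M3−M2)/(6·2)=81/70, b=Δ2−h2·(2M2+M3)/6=403/70
t_q=11/4 → seg 1, τ=3/4; S=-3+194/35·τ+501/70·τ²+-47/10·τ³=14337/4480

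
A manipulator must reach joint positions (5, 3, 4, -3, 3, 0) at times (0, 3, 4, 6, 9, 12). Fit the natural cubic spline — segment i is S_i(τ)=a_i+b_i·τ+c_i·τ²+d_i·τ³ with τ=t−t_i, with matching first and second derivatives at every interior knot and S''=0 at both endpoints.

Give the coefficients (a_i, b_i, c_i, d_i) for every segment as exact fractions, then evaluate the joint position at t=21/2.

Δ: Δ0=-2/3, Δ1=1, Δ2=-7/2, Δ3=2, Δ4=-1
row 1: diag=8, rhs=10; c'=1/8, d'=5/4
row 2: denom=6−1·1/8=47/8; d'=(-27−1·5/4)/(47/8)=-226/47
row 3: denom=10−2·16/47=438/47; d'=(33−2·-226/47)/(438/47)=2003/438
row 4: denom=12−3·47/146=1611/146; d'=(-18−3·2003/438)/(1611/146)=-4631/1611
back: M4=-4631/1611
back: M3=2003/438−47/146·-4631/1611=8858/1611
back: M2=-226/47−16/47·8858/1611=-10762/1611
back: M1=5/4−1/8·-10762/1611=3359/1611
M: M0=0, M1=3359/1611, M2=-10762/1611, M3=8858/1611, M4=-4631/1611, M5=0
seg 0: a=5, c=M0/2=0, d=(M1−M0)/(6·3)=3359/28998, b=Δ0−h0·(2M0+M1)/6=-5507/3222
seg 1: a=3, c=M1/2=3359/3222, d=(M2−M1)/(6·1)=-523/358, b=Δ1−h1·(2M1+M2)/6=2285/1611
seg 2: a=4, c=M2/2=-5381/1611, d=(M3−M2)/(6·2)=545/537, b=Δ2−h2·(2M2+M3)/6=-2833/3222
seg 3: a=-3, c=M3/2=4429/1611, d=(M4−M3)/(6·3)=-13489/28998, b=Δ3−h3·(2M3+M4)/6=-6641/3222
seg 4: a=3, c=M4/2=-4631/3222, d=(M5−M4)/(6·3)=4631/28998, b=Δ4−h4·(2M4+M5)/6=3020/1611
t_q=21/2 → seg 4, τ=3/2; S=3+3020/1611·τ+-4631/3222·τ²+4631/28998·τ³=8927/2864

  seg 0: a=5 b=-5507/3222 c=0 d=3359/28998
  seg 1: a=3 b=2285/1611 c=3359/3222 d=-523/358
  seg 2: a=4 b=-2833/3222 c=-5381/1611 d=545/537
  seg 3: a=-3 b=-6641/3222 c=4429/1611 d=-13489/28998
  seg 4: a=3 b=3020/1611 c=-4631/3222 d=4631/28998
S(21/2) = 8927/2864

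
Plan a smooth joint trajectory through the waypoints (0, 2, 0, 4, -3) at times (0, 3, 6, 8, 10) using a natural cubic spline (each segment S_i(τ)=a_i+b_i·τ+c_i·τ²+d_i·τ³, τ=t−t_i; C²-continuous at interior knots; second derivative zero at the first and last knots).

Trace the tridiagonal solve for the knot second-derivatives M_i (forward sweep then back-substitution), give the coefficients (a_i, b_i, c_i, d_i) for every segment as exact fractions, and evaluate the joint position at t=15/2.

  seg 0: a=0 b=11/8 c=0 d=-17/216
  seg 1: a=2 b=-3/4 c=-17/24 d=53/216
  seg 2: a=0 b=13/8 c=3/2 d=-21/32
  seg 3: a=4 b=-1/4 c=-39/16 d=13/32
S(15/2) = 921/256

Δ: Δ0=2/3, Δ1=-2/3, Δ2=2, Δ3=-7/2
row 1: diag=12, rhs=-8; c'=1/4, d'=-2/3
row 2: denom=10−3·1/4=37/4; d'=(16−3·-2/3)/(37/4)=72/37
row 3: denom=8−2·8/37=280/37; d'=(-33−2·72/37)/(280/37)=-39/8
back: M3=-39/8
back: M2=72/37−8/37·-39/8=3
back: M1=-2/3−1/4·3=-17/12
M: M0=0, M1=-17/12, M2=3, M3=-39/8, M4=0
seg 0: a=0, c=M0/2=0, d=(M1−M0)/(6·3)=-17/216, b=Δ0−h0·(2M0+M1)/6=11/8
seg 1: a=2, c=M1/2=-17/24, d=(M2−M1)/(6·3)=53/216, b=Δ1−h1·(2M1+M2)/6=-3/4
seg 2: a=0, c=M2/2=3/2, d=(M3−M2)/(6·2)=-21/32, b=Δ2−h2·(2M2+M3)/6=13/8
seg 3: a=4, c=M3/2=-39/16, d=(M4−M3)/(6·2)=13/32, b=Δ3−h3·(2M3+M4)/6=-1/4
t_q=15/2 → seg 2, τ=3/2; S=0+13/8·τ+3/2·τ²+-21/32·τ³=921/256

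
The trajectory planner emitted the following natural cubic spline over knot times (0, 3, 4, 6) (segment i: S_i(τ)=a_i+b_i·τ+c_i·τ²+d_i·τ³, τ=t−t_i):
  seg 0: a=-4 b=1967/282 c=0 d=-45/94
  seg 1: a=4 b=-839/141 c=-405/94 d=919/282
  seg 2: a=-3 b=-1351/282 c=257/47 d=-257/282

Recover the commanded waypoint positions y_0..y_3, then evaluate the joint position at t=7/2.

y_0=-4 y_1=4 y_2=-3 y_3=2
S(7/2) = 267/752

y_0 = S_0(0) = a_0 = -4
y_1 = S_1(0) = a_1 = 4
y_2 = S_2(0) = a_2 = -3
y_3 = S_2(2) = 2
t_q=7/2 is in segment 1 (τ=1/2); S_1(τ)=267/752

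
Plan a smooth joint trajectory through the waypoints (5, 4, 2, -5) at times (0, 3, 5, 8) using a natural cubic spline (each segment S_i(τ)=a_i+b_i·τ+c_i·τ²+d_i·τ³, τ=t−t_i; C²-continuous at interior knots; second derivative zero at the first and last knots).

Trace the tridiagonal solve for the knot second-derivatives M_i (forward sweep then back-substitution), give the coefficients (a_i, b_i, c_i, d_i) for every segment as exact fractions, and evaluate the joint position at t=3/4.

Δ: Δ0=-1/3, Δ1=-1, Δ2=-7/3
row 1: diag=10, rhs=-4; c'=1/5, d'=-2/5
row 2: denom=10−2·1/5=48/5; d'=(-8−2·-2/5)/(48/5)=-3/4
back: M2=-3/4
back: M1=-2/5−1/5·-3/4=-1/4
M: M0=0, M1=-1/4, M2=-3/4, M3=0
seg 0: a=5, c=M0/2=0, d=(M1−M0)/(6·3)=-1/72, b=Δ0−h0·(2M0+M1)/6=-5/24
seg 1: a=4, c=M1/2=-1/8, d=(M2−M1)/(6·2)=-1/24, b=Δ1−h1·(2M1+M2)/6=-7/12
seg 2: a=2, c=M2/2=-3/8, d=(M3−M2)/(6·3)=1/24, b=Δ2−h2·(2M2+M3)/6=-19/12
t_q=3/4 → seg 0, τ=3/4; S=5+-5/24·τ+0·τ²+-1/72·τ³=2477/512

  seg 0: a=5 b=-5/24 c=0 d=-1/72
  seg 1: a=4 b=-7/12 c=-1/8 d=-1/24
  seg 2: a=2 b=-19/12 c=-3/8 d=1/24
S(3/4) = 2477/512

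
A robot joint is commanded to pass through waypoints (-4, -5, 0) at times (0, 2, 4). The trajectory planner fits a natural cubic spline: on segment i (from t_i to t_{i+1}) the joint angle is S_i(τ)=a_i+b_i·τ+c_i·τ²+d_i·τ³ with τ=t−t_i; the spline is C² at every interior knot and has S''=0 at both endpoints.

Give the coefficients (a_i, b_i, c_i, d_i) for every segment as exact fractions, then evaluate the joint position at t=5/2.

Δ: Δ0=-1/2, Δ1=5/2
row 1: diag=8, rhs=18; c'=1/4, d'=9/4
back: M1=9/4
M: M0=0, M1=9/4, M2=0
seg 0: a=-4, c=M0/2=0, d=(M1−M0)/(6·2)=3/16, b=Δ0−h0·(2M0+M1)/6=-5/4
seg 1: a=-5, c=M1/2=9/8, d=(M2−M1)/(6·2)=-3/16, b=Δ1−h1·(2M1+M2)/6=1
t_q=5/2 → seg 1, τ=1/2; S=-5+1·τ+9/8·τ²+-3/16·τ³=-543/128

  seg 0: a=-4 b=-5/4 c=0 d=3/16
  seg 1: a=-5 b=1 c=9/8 d=-3/16
S(5/2) = -543/128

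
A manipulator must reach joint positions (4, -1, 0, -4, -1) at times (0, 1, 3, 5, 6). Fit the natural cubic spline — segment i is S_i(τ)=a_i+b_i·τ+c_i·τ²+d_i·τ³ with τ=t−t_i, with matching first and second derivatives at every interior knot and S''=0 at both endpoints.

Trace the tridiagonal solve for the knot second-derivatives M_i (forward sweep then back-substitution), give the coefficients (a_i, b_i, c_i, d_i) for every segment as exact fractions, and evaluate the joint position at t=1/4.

  seg 0: a=4 b=-373/60 c=0 d=73/60
  seg 1: a=-1 b=-77/30 c=73/20 d=-127/120
  seg 2: a=0 b=-2/3 c=-27/10 d=61/60
  seg 3: a=-4 b=11/15 c=17/5 d=-17/15
S(1/4) = 631/256

Δ: Δ0=-5, Δ1=1/2, Δ2=-2, Δ3=3
row 1: diag=6, rhs=33; c'=1/3, d'=11/2
row 2: denom=8−2·1/3=22/3; d'=(-15−2·11/2)/(22/3)=-39/11
row 3: denom=6−2·3/11=60/11; d'=(30−2·-39/11)/(60/11)=34/5
back: M3=34/5
back: M2=-39/11−3/11·34/5=-27/5
back: M1=11/2−1/3·-27/5=73/10
M: M0=0, M1=73/10, M2=-27/5, M3=34/5, M4=0
seg 0: a=4, c=M0/2=0, d=(M1−M0)/(6·1)=73/60, b=Δ0−h0·(2M0+M1)/6=-373/60
seg 1: a=-1, c=M1/2=73/20, d=(M2−M1)/(6·2)=-127/120, b=Δ1−h1·(2M1+M2)/6=-77/30
seg 2: a=0, c=M2/2=-27/10, d=(M3−M2)/(6·2)=61/60, b=Δ2−h2·(2M2+M3)/6=-2/3
seg 3: a=-4, c=M3/2=17/5, d=(M4−M3)/(6·1)=-17/15, b=Δ3−h3·(2M3+M4)/6=11/15
t_q=1/4 → seg 0, τ=1/4; S=4+-373/60·τ+0·τ²+73/60·τ³=631/256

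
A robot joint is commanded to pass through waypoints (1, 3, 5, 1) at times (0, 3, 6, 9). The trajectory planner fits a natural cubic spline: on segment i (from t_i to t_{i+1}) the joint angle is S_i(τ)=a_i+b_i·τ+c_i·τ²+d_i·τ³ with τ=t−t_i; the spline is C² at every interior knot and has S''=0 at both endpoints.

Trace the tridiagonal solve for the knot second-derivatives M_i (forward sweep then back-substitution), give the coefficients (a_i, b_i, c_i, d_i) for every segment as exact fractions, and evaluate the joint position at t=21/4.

  seg 0: a=1 b=8/15 c=0 d=2/135
  seg 1: a=3 b=14/15 c=2/15 d=-2/27
  seg 2: a=5 b=-4/15 c=-8/15 d=8/135
S(21/4) = 789/160

Δ: Δ0=2/3, Δ1=2/3, Δ2=-4/3
row 1: diag=12, rhs=0; c'=1/4, d'=0
row 2: denom=12−3·1/4=45/4; d'=(-12−3·0)/(45/4)=-16/15
back: M2=-16/15
back: M1=0−1/4·-16/15=4/15
M: M0=0, M1=4/15, M2=-16/15, M3=0
seg 0: a=1, c=M0/2=0, d=(M1−M0)/(6·3)=2/135, b=Δ0−h0·(2M0+M1)/6=8/15
seg 1: a=3, c=M1/2=2/15, d=(M2−M1)/(6·3)=-2/27, b=Δ1−h1·(2M1+M2)/6=14/15
seg 2: a=5, c=M2/2=-8/15, d=(M3−M2)/(6·3)=8/135, b=Δ2−h2·(2M2+M3)/6=-4/15
t_q=21/4 → seg 1, τ=9/4; S=3+14/15·τ+2/15·τ²+-2/27·τ³=789/160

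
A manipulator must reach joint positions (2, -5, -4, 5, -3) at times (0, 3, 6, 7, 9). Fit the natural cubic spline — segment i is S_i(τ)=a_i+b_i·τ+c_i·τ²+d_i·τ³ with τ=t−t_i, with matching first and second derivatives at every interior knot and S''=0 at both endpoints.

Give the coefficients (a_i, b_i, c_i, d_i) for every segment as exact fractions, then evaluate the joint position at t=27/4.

  seg 0: a=2 b=-327/170 c=0 d=-209/4590
  seg 1: a=-5 b=-268/85 c=-209/510 d=481/918
  seg 2: a=-4 b=1451/170 c=366/85 d=-653/170
  seg 3: a=5 b=478/85 c=-1227/170 d=409/340
S(27/4) = 34849/10880

Δ: Δ0=-7/3, Δ1=1/3, Δ2=9, Δ3=-4
row 1: diag=12, rhs=16; c'=1/4, d'=4/3
row 2: denom=8−3·1/4=29/4; d'=(52−3·4/3)/(29/4)=192/29
row 3: denom=6−1·4/29=170/29; d'=(-78−1·192/29)/(170/29)=-1227/85
back: M3=-1227/85
back: M2=192/29−4/29·-1227/85=732/85
back: M1=4/3−1/4·732/85=-209/255
M: M0=0, M1=-209/255, M2=732/85, M3=-1227/85, M4=0
seg 0: a=2, c=M0/2=0, d=(M1−M0)/(6·3)=-209/4590, b=Δ0−h0·(2M0+M1)/6=-327/170
seg 1: a=-5, c=M1/2=-209/510, d=(M2−M1)/(6·3)=481/918, b=Δ1−h1·(2M1+M2)/6=-268/85
seg 2: a=-4, c=M2/2=366/85, d=(M3−M2)/(6·1)=-653/170, b=Δ2−h2·(2M2+M3)/6=1451/170
seg 3: a=5, c=M3/2=-1227/170, d=(M4−M3)/(6·2)=409/340, b=Δ3−h3·(2M3+M4)/6=478/85
t_q=27/4 → seg 2, τ=3/4; S=-4+1451/170·τ+366/85·τ²+-653/170·τ³=34849/10880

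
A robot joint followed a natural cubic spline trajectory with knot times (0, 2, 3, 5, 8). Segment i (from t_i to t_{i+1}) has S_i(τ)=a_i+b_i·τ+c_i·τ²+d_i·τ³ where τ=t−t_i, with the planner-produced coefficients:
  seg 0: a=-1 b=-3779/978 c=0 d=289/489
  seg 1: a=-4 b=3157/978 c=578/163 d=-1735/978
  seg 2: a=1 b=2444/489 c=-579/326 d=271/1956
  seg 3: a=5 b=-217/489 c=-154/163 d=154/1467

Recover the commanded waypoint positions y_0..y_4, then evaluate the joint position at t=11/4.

y_0=-1 y_1=-4 y_2=1 y_3=5 y_4=-2
S(11/4) = -6943/20864

y_0 = S_0(0) = a_0 = -1
y_1 = S_1(0) = a_1 = -4
y_2 = S_2(0) = a_2 = 1
y_3 = S_3(0) = a_3 = 5
y_4 = S_3(3) = -2
t_q=11/4 is in segment 1 (τ=3/4); S_1(τ)=-6943/20864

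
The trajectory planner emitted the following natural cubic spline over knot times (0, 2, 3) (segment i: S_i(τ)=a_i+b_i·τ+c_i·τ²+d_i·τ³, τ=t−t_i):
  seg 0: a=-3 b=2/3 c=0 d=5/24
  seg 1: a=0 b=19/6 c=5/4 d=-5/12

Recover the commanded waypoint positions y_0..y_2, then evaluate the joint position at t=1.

y_0=-3 y_1=0 y_2=4
S(1) = -17/8

y_0 = S_0(0) = a_0 = -3
y_1 = S_1(0) = a_1 = 0
y_2 = S_1(1) = 4
t_q=1 is in segment 0 (τ=1); S_0(τ)=-17/8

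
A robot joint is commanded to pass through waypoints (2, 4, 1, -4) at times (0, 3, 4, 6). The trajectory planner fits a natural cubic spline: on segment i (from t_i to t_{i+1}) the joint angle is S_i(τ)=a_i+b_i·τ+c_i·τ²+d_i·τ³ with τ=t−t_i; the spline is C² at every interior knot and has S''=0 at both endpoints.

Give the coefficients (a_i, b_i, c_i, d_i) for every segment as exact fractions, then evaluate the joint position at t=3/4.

  seg 0: a=2 b=593/282 c=0 d=-15/94
  seg 1: a=4 b=-311/141 c=-135/94 d=181/282
  seg 2: a=1 b=-889/282 c=23/47 d=-23/282
S(3/4) = 21115/6016

Δ: Δ0=2/3, Δ1=-3, Δ2=-5/2
row 1: diag=8, rhs=-22; c'=1/8, d'=-11/4
row 2: denom=6−1·1/8=47/8; d'=(3−1·-11/4)/(47/8)=46/47
back: M2=46/47
back: M1=-11/4−1/8·46/47=-135/47
M: M0=0, M1=-135/47, M2=46/47, M3=0
seg 0: a=2, c=M0/2=0, d=(M1−M0)/(6·3)=-15/94, b=Δ0−h0·(2M0+M1)/6=593/282
seg 1: a=4, c=M1/2=-135/94, d=(M2−M1)/(6·1)=181/282, b=Δ1−h1·(2M1+M2)/6=-311/141
seg 2: a=1, c=M2/2=23/47, d=(M3−M2)/(6·2)=-23/282, b=Δ2−h2·(2M2+M3)/6=-889/282
t_q=3/4 → seg 0, τ=3/4; S=2+593/282·τ+0·τ²+-15/94·τ³=21115/6016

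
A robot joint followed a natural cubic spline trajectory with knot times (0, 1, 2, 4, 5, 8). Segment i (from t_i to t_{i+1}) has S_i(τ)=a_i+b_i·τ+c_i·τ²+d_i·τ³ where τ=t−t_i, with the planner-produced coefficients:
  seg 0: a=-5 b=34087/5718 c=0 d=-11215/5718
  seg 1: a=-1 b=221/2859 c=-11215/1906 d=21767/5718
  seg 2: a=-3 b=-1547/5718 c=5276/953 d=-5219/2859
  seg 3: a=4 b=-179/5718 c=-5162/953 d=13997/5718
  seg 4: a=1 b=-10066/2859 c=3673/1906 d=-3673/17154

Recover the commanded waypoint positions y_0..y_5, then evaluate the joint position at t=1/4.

y_0 = S_0(0) = a_0 = -5
y_1 = S_1(0) = a_1 = -1
y_2 = S_2(0) = a_2 = -3
y_3 = S_3(0) = a_3 = 4
y_4 = S_4(0) = a_4 = 1
y_5 = S_4(3) = 2
t_q=1/4 is in segment 0 (τ=1/4); S_0(τ)=-431861/121984

y_0=-5 y_1=-1 y_2=-3 y_3=4 y_4=1 y_5=2
S(1/4) = -431861/121984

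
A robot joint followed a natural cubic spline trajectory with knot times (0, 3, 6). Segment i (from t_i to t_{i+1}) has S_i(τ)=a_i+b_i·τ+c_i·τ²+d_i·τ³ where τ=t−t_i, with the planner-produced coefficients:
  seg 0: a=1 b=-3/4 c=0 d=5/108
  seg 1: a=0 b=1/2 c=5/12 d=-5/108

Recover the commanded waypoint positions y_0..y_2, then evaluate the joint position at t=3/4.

y_0 = S_0(0) = a_0 = 1
y_1 = S_1(0) = a_1 = 0
y_2 = S_1(3) = 4
t_q=3/4 is in segment 0 (τ=3/4); S_0(τ)=117/256

y_0=1 y_1=0 y_2=4
S(3/4) = 117/256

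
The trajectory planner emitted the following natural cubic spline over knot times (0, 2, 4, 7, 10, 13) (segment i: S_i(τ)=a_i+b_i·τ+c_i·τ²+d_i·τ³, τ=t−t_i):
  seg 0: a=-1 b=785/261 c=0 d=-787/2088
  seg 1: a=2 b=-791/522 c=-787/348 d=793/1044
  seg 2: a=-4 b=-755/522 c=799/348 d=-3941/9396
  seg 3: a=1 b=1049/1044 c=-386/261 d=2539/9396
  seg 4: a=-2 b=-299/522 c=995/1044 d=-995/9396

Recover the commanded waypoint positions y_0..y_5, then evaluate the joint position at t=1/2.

y_0=-1 y_1=2 y_2=-4 y_3=1 y_4=-2 y_5=2
S(1/2) = 2543/5568

y_0 = S_0(0) = a_0 = -1
y_1 = S_1(0) = a_1 = 2
y_2 = S_2(0) = a_2 = -4
y_3 = S_3(0) = a_3 = 1
y_4 = S_4(0) = a_4 = -2
y_5 = S_4(3) = 2
t_q=1/2 is in segment 0 (τ=1/2); S_0(τ)=2543/5568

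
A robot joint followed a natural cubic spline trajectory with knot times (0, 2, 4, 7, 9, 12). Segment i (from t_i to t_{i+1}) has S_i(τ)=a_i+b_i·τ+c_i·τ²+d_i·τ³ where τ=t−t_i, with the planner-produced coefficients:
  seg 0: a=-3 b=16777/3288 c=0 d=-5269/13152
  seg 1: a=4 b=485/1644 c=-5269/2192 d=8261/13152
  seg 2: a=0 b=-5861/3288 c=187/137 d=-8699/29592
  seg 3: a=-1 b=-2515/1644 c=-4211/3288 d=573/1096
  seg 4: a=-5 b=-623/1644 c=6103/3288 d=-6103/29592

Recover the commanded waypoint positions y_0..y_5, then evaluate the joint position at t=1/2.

y_0 = S_0(0) = a_0 = -3
y_1 = S_1(0) = a_1 = 4
y_2 = S_2(0) = a_2 = 0
y_3 = S_3(0) = a_3 = -1
y_4 = S_4(0) = a_4 = -5
y_5 = S_4(3) = 5
t_q=1/2 is in segment 0 (τ=1/2); S_0(τ)=-17495/35072

y_0=-3 y_1=4 y_2=0 y_3=-1 y_4=-5 y_5=5
S(1/2) = -17495/35072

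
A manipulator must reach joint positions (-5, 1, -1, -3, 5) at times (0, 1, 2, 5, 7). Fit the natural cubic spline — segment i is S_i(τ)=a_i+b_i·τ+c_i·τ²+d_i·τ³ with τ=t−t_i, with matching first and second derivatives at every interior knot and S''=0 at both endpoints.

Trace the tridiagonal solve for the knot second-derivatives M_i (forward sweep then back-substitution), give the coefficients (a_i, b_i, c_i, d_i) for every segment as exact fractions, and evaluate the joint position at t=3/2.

  seg 0: a=-5 b=3317/411 c=0 d=-851/411
  seg 1: a=1 b=764/411 c=-851/137 d=967/411
  seg 2: a=-1 b=-1441/411 c=116/137 d=41/1233
  seg 3: a=-3 b=1016/411 c=157/137 d=-157/822
S(3/2) = 735/1096

Δ: Δ0=6, Δ1=-2, Δ2=-2/3, Δ3=4
row 1: diag=4, rhs=-48; c'=1/4, d'=-12
row 2: denom=8−1·1/4=31/4; d'=(8−1·-12)/(31/4)=80/31
row 3: denom=10−3·12/31=274/31; d'=(28−3·80/31)/(274/31)=314/137
back: M3=314/137
back: M2=80/31−12/31·314/137=232/137
back: M1=-12−1/4·232/137=-1702/137
M: M0=0, M1=-1702/137, M2=232/137, M3=314/137, M4=0
seg 0: a=-5, c=M0/2=0, d=(M1−M0)/(6·1)=-851/411, b=Δ0−h0·(2M0+M1)/6=3317/411
seg 1: a=1, c=M1/2=-851/137, d=(M2−M1)/(6·1)=967/411, b=Δ1−h1·(2M1+M2)/6=764/411
seg 2: a=-1, c=M2/2=116/137, d=(M3−M2)/(6·3)=41/1233, b=Δ2−h2·(2M2+M3)/6=-1441/411
seg 3: a=-3, c=M3/2=157/137, d=(M4−M3)/(6·2)=-157/822, b=Δ3−h3·(2M3+M4)/6=1016/411
t_q=3/2 → seg 1, τ=1/2; S=1+764/411·τ+-851/137·τ²+967/411·τ³=735/1096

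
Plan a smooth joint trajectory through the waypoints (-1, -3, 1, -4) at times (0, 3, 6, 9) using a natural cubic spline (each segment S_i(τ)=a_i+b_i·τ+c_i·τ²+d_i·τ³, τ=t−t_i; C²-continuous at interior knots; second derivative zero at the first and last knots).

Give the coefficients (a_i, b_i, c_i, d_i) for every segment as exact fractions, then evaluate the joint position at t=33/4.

Δ: Δ0=-2/3, Δ1=4/3, Δ2=-5/3
row 1: diag=12, rhs=12; c'=1/4, d'=1
row 2: denom=12−3·1/4=45/4; d'=(-18−3·1)/(45/4)=-28/15
back: M2=-28/15
back: M1=1−1/4·-28/15=22/15
M: M0=0, M1=22/15, M2=-28/15, M3=0
seg 0: a=-1, c=M0/2=0, d=(M1−M0)/(6·3)=11/135, b=Δ0−h0·(2M0+M1)/6=-7/5
seg 1: a=-3, c=M1/2=11/15, d=(M2−M1)/(6·3)=-5/27, b=Δ1−h1·(2M1+M2)/6=4/5
seg 2: a=1, c=M2/2=-14/15, d=(M3−M2)/(6·3)=14/135, b=Δ2−h2·(2M2+M3)/6=1/5
t_q=33/4 → seg 2, τ=9/4; S=1+1/5·τ+-14/15·τ²+14/135·τ³=-67/32

  seg 0: a=-1 b=-7/5 c=0 d=11/135
  seg 1: a=-3 b=4/5 c=11/15 d=-5/27
  seg 2: a=1 b=1/5 c=-14/15 d=14/135
S(33/4) = -67/32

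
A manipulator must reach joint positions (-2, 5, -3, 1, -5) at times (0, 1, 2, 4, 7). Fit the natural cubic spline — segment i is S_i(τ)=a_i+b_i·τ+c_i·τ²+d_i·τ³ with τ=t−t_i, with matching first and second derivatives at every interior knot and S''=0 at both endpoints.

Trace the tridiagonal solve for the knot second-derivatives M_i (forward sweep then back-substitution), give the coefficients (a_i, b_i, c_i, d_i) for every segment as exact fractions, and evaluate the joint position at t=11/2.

  seg 0: a=-2 b=1223/107 c=0 d=-474/107
  seg 1: a=5 b=-199/107 c=-1422/107 d=765/107
  seg 2: a=-3 b=-748/107 c=873/107 d=-196/107
  seg 3: a=1 b=392/107 c=-303/107 d=101/321
S(11/2) = 1015/856

Δ: Δ0=7, Δ1=-8, Δ2=2, Δ3=-2
row 1: diag=4, rhs=-90; c'=1/4, d'=-45/2
row 2: denom=6−1·1/4=23/4; d'=(60−1·-45/2)/(23/4)=330/23
row 3: denom=10−2·8/23=214/23; d'=(-24−2·330/23)/(214/23)=-606/107
back: M3=-606/107
back: M2=330/23−8/23·-606/107=1746/107
back: M1=-45/2−1/4·1746/107=-2844/107
M: M0=0, M1=-2844/107, M2=1746/107, M3=-606/107, M4=0
seg 0: a=-2, c=M0/2=0, d=(M1−M0)/(6·1)=-474/107, b=Δ0−h0·(2M0+M1)/6=1223/107
seg 1: a=5, c=M1/2=-1422/107, d=(M2−M1)/(6·1)=765/107, b=Δ1−h1·(2M1+M2)/6=-199/107
seg 2: a=-3, c=M2/2=873/107, d=(M3−M2)/(6·2)=-196/107, b=Δ2−h2·(2M2+M3)/6=-748/107
seg 3: a=1, c=M3/2=-303/107, d=(M4−M3)/(6·3)=101/321, b=Δ3−h3·(2M3+M4)/6=392/107
t_q=11/2 → seg 3, τ=3/2; S=1+392/107·τ+-303/107·τ²+101/321·τ³=1015/856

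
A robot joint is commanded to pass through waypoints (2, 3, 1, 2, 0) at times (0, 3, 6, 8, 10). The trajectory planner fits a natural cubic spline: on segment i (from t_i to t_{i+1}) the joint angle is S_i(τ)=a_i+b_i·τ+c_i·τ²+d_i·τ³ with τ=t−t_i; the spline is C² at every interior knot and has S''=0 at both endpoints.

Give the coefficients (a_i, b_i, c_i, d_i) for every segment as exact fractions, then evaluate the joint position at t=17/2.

Δ: Δ0=1/3, Δ1=-2/3, Δ2=1/2, Δ3=-1
row 1: diag=12, rhs=-6; c'=1/4, d'=-1/2
row 2: denom=10−3·1/4=37/4; d'=(7−3·-1/2)/(37/4)=34/37
row 3: denom=8−2·8/37=280/37; d'=(-9−2·34/37)/(280/37)=-401/280
back: M3=-401/280
back: M2=34/37−8/37·-401/280=43/35
back: M1=-1/2−1/4·43/35=-113/140
M: M0=0, M1=-113/140, M2=43/35, M3=-401/280, M4=0
seg 0: a=2, c=M0/2=0, d=(M1−M0)/(6·3)=-113/2520, b=Δ0−h0·(2M0+M1)/6=619/840
seg 1: a=3, c=M1/2=-113/280, d=(M2−M1)/(6·3)=19/168, b=Δ1−h1·(2M1+M2)/6=-199/420
seg 2: a=1, c=M2/2=43/70, d=(M3−M2)/(6·2)=-149/672, b=Δ2−h2·(2M2+M3)/6=19/120
seg 3: a=2, c=M3/2=-401/560, d=(M4−M3)/(6·2)=401/3360, b=Δ3−h3·(2M3+M4)/6=-19/420
t_q=17/2 → seg 3, τ=1/2; S=2+-19/420·τ+-401/560·τ²+401/3360·τ³=2321/1280

  seg 0: a=2 b=619/840 c=0 d=-113/2520
  seg 1: a=3 b=-199/420 c=-113/280 d=19/168
  seg 2: a=1 b=19/120 c=43/70 d=-149/672
  seg 3: a=2 b=-19/420 c=-401/560 d=401/3360
S(17/2) = 2321/1280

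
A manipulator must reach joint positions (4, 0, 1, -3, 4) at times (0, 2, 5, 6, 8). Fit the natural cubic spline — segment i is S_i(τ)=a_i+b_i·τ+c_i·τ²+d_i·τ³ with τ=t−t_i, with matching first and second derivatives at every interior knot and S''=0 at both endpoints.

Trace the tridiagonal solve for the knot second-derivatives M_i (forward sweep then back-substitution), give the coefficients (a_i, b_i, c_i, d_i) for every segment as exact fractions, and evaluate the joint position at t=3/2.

Δ: Δ0=-2, Δ1=1/3, Δ2=-4, Δ3=7/2
row 1: diag=10, rhs=14; c'=3/10, d'=7/5
row 2: denom=8−3·3/10=71/10; d'=(-26−3·7/5)/(71/10)=-302/71
row 3: denom=6−1·10/71=416/71; d'=(45−1·-302/71)/(416/71)=269/32
back: M3=269/32
back: M2=-302/71−10/71·269/32=-87/16
back: M1=7/5−3/10·-87/16=97/32
M: M0=0, M1=97/32, M2=-87/16, M3=269/32, M4=0
seg 0: a=4, c=M0/2=0, d=(M1−M0)/(6·2)=97/384, b=Δ0−h0·(2M0+M1)/6=-289/96
seg 1: a=0, c=M1/2=97/64, d=(M2−M1)/(6·3)=-271/576, b=Δ1−h1·(2M1+M2)/6=1/48
seg 2: a=1, c=M2/2=-87/32, d=(M3−M2)/(6·1)=443/192, b=Δ2−h2·(2M2+M3)/6=-689/192
seg 3: a=-3, c=M3/2=269/64, d=(M4−M3)/(6·2)=-269/384, b=Δ3−h3·(2M3+M4)/6=-101/48
t_q=3/2 → seg 0, τ=3/2; S=4+-289/96·τ+0·τ²+97/384·τ³=345/1024

  seg 0: a=4 b=-289/96 c=0 d=97/384
  seg 1: a=0 b=1/48 c=97/64 d=-271/576
  seg 2: a=1 b=-689/192 c=-87/32 d=443/192
  seg 3: a=-3 b=-101/48 c=269/64 d=-269/384
S(3/2) = 345/1024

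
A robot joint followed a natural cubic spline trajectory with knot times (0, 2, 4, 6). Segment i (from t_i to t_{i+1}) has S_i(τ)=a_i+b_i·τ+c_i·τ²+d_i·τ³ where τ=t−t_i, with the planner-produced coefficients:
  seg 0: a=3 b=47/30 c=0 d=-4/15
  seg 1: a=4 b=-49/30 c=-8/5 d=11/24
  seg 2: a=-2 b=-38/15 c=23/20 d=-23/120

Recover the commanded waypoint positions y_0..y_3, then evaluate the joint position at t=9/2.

y_0 = S_0(0) = a_0 = 3
y_1 = S_1(0) = a_1 = 4
y_2 = S_2(0) = a_2 = -2
y_3 = S_2(2) = -4
t_q=9/2 is in segment 2 (τ=1/2); S_2(τ)=-961/320

y_0=3 y_1=4 y_2=-2 y_3=-4
S(9/2) = -961/320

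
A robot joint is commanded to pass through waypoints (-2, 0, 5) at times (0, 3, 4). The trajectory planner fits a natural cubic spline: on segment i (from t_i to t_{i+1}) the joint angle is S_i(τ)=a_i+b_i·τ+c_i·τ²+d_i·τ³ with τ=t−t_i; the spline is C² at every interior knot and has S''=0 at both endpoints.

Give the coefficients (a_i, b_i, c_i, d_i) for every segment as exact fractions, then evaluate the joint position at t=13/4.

  seg 0: a=-2 b=-23/24 c=0 d=13/72
  seg 1: a=0 b=47/12 c=13/8 d=-13/24
S(13/4) = 549/512

Δ: Δ0=2/3, Δ1=5
row 1: diag=8, rhs=26; c'=1/8, d'=13/4
back: M1=13/4
M: M0=0, M1=13/4, M2=0
seg 0: a=-2, c=M0/2=0, d=(M1−M0)/(6·3)=13/72, b=Δ0−h0·(2M0+M1)/6=-23/24
seg 1: a=0, c=M1/2=13/8, d=(M2−M1)/(6·1)=-13/24, b=Δ1−h1·(2M1+M2)/6=47/12
t_q=13/4 → seg 1, τ=1/4; S=0+47/12·τ+13/8·τ²+-13/24·τ³=549/512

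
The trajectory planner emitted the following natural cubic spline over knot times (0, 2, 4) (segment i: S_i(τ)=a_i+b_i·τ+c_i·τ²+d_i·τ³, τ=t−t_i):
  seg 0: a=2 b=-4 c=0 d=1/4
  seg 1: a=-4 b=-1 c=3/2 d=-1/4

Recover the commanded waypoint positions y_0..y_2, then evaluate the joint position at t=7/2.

y_0 = S_0(0) = a_0 = 2
y_1 = S_1(0) = a_1 = -4
y_2 = S_1(2) = -2
t_q=7/2 is in segment 1 (τ=3/2); S_1(τ)=-95/32

y_0=2 y_1=-4 y_2=-2
S(7/2) = -95/32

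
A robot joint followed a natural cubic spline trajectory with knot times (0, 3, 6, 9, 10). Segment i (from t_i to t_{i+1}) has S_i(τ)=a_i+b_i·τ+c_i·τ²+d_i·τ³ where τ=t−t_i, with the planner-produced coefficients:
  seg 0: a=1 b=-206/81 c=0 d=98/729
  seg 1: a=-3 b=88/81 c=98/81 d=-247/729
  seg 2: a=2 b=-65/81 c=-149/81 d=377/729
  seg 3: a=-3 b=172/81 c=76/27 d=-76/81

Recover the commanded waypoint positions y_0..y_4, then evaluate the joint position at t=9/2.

y_0=1 y_1=-3 y_2=2 y_3=-3 y_4=1
S(9/2) = 5/24

y_0 = S_0(0) = a_0 = 1
y_1 = S_1(0) = a_1 = -3
y_2 = S_2(0) = a_2 = 2
y_3 = S_3(0) = a_3 = -3
y_4 = S_3(1) = 1
t_q=9/2 is in segment 1 (τ=3/2); S_1(τ)=5/24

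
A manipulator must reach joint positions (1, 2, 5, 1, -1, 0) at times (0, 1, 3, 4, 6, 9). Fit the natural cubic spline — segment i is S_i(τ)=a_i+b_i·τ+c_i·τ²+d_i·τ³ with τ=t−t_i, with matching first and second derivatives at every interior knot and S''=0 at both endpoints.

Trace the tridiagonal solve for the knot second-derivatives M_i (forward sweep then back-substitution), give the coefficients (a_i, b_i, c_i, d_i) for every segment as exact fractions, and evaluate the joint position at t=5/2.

Δ: Δ0=1, Δ1=3/2, Δ2=-4, Δ3=-1, Δ4=1/3
row 1: diag=6, rhs=3; c'=1/3, d'=1/2
row 2: denom=6−2·1/3=16/3; d'=(-33−2·1/2)/(16/3)=-51/8
row 3: denom=6−1·3/16=93/16; d'=(18−1·-51/8)/(93/16)=130/31
row 4: denom=10−2·32/93=866/93; d'=(8−2·130/31)/(866/93)=-18/433
back: M4=-18/433
back: M3=130/31−32/93·-18/433=1822/433
back: M2=-51/8−3/16·1822/433=-3102/433
back: M1=1/2−1/3·-3102/433=2501/866
M: M0=0, M1=2501/866, M2=-3102/433, M3=1822/433, M4=-18/433, M5=0
seg 0: a=1, c=M0/2=0, d=(M1−M0)/(6·1)=2501/5196, b=Δ0−h0·(2M0+M1)/6=2695/5196
seg 1: a=2, c=M1/2=2501/1732, d=(M2−M1)/(6·2)=-8705/10392, b=Δ1−h1·(2M1+M2)/6=5099/2598
seg 2: a=5, c=M2/2=-1551/433, d=(M3−M2)/(6·1)=2462/1299, b=Δ2−h2·(2M2+M3)/6=-3005/1299
seg 3: a=1, c=M3/2=911/433, d=(M4−M3)/(6·2)=-460/1299, b=Δ3−h3·(2M3+M4)/6=-4925/1299
seg 4: a=-1, c=M4/2=-9/433, d=(M5−M4)/(6·3)=1/433, b=Δ4−h4·(2M4+M5)/6=487/1299
t_q=5/2 → seg 1, τ=3/2; S=2+5099/2598·τ+2501/1732·τ²+-8705/10392·τ³=148699/27712

  seg 0: a=1 b=2695/5196 c=0 d=2501/5196
  seg 1: a=2 b=5099/2598 c=2501/1732 d=-8705/10392
  seg 2: a=5 b=-3005/1299 c=-1551/433 d=2462/1299
  seg 3: a=1 b=-4925/1299 c=911/433 d=-460/1299
  seg 4: a=-1 b=487/1299 c=-9/433 d=1/433
S(5/2) = 148699/27712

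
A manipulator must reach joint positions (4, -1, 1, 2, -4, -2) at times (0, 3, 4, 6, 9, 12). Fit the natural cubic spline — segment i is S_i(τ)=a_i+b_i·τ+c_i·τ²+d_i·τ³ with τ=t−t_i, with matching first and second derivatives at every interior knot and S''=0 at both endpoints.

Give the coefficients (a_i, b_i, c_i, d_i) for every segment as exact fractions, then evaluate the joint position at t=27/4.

Δ: Δ0=-5/3, Δ1=2, Δ2=1/2, Δ3=-2, Δ4=2/3
row 1: diag=8, rhs=22; c'=1/8, d'=11/4
row 2: denom=6−1·1/8=47/8; d'=(-9−1·11/4)/(47/8)=-2
row 3: denom=10−2·16/47=438/47; d'=(-15−2·-2)/(438/47)=-517/438
row 4: denom=12−3·47/146=1611/146; d'=(16−3·-517/438)/(1611/146)=317/179
back: M4=317/179
back: M3=-517/438−47/146·317/179=-940/537
back: M2=-2−16/47·-940/537=-754/537
back: M1=11/4−1/8·-754/537=1571/537
M: M0=0, M1=1571/537, M2=-754/537, M3=-940/537, M4=317/179, M5=0
seg 0: a=4, c=M0/2=0, d=(M1−M0)/(6·3)=1571/9666, b=Δ0−h0·(2M0+M1)/6=-3361/1074
seg 1: a=-1, c=M1/2=1571/1074, d=(M2−M1)/(6·1)=-775/1074, b=Δ1−h1·(2M1+M2)/6=676/537
seg 2: a=1, c=M2/2=-377/537, d=(M3−M2)/(6·2)=-31/1074, b=Δ2−h2·(2M2+M3)/6=723/358
seg 3: a=2, c=M3/2=-470/537, d=(M4−M3)/(6·3)=1891/9666, b=Δ3−h3·(2M3+M4)/6=-1219/1074
seg 4: a=-4, c=M4/2=317/358, d=(M5−M4)/(6·3)=-317/3222, b=Δ4−h4·(2M4+M5)/6=-593/537
t_q=27/4 → seg 3, τ=3/4; S=2+-1219/1074·τ+-470/537·τ²+1891/9666·τ³=16931/22912

  seg 0: a=4 b=-3361/1074 c=0 d=1571/9666
  seg 1: a=-1 b=676/537 c=1571/1074 d=-775/1074
  seg 2: a=1 b=723/358 c=-377/537 d=-31/1074
  seg 3: a=2 b=-1219/1074 c=-470/537 d=1891/9666
  seg 4: a=-4 b=-593/537 c=317/358 d=-317/3222
S(27/4) = 16931/22912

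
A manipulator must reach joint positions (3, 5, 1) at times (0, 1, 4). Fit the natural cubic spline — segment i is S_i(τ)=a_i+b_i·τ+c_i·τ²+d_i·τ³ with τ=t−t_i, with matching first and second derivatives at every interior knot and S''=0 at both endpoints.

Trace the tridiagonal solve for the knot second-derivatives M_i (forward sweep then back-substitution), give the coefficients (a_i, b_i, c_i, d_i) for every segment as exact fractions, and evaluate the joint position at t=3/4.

  seg 0: a=3 b=29/12 c=0 d=-5/12
  seg 1: a=5 b=7/6 c=-5/4 d=5/36
S(3/4) = 1187/256

Δ: Δ0=2, Δ1=-4/3
row 1: diag=8, rhs=-20; c'=3/8, d'=-5/2
back: M1=-5/2
M: M0=0, M1=-5/2, M2=0
seg 0: a=3, c=M0/2=0, d=(M1−M0)/(6·1)=-5/12, b=Δ0−h0·(2M0+M1)/6=29/12
seg 1: a=5, c=M1/2=-5/4, d=(M2−M1)/(6·3)=5/36, b=Δ1−h1·(2M1+M2)/6=7/6
t_q=3/4 → seg 0, τ=3/4; S=3+29/12·τ+0·τ²+-5/12·τ³=1187/256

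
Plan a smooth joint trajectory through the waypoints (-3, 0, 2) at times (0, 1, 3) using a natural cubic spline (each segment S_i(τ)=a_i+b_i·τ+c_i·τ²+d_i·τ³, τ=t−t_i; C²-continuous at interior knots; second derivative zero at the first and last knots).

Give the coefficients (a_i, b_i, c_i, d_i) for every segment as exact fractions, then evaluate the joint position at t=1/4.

Δ: Δ0=3, Δ1=1
row 1: diag=6, rhs=-12; c'=1/3, d'=-2
back: M1=-2
M: M0=0, M1=-2, M2=0
seg 0: a=-3, c=M0/2=0, d=(M1−M0)/(6·1)=-1/3, b=Δ0−h0·(2M0+M1)/6=10/3
seg 1: a=0, c=M1/2=-1, d=(M2−M1)/(6·2)=1/6, b=Δ1−h1·(2M1+M2)/6=7/3
t_q=1/4 → seg 0, τ=1/4; S=-3+10/3·τ+0·τ²+-1/3·τ³=-139/64

  seg 0: a=-3 b=10/3 c=0 d=-1/3
  seg 1: a=0 b=7/3 c=-1 d=1/6
S(1/4) = -139/64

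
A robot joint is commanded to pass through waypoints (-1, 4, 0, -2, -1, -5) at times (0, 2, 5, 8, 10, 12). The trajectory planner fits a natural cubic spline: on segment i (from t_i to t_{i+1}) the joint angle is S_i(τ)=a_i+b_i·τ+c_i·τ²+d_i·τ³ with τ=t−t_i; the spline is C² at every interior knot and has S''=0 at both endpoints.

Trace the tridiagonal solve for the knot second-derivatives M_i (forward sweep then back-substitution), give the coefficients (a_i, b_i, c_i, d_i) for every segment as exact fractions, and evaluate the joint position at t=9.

Δ: Δ0=5/2, Δ1=-4/3, Δ2=-2/3, Δ3=1/2, Δ4=-2
row 1: diag=10, rhs=-23; c'=3/10, d'=-23/10
row 2: denom=12−3·3/10=111/10; d'=(4−3·-23/10)/(111/10)=109/111
row 3: denom=10−3·10/37=340/37; d'=(7−3·109/111)/(340/37)=15/34
row 4: denom=8−2·37/170=643/85; d'=(-15−2·15/34)/(643/85)=-1350/643
back: M4=-1350/643
back: M3=15/34−37/170·-1350/643=1155/1286
back: M2=109/111−10/37·1155/1286=1426/1929
back: M1=-23/10−3/10·1426/1929=-3243/1286
M: M0=0, M1=-3243/1286, M2=1426/1929, M3=1155/1286, M4=-1350/643, M5=0
seg 0: a=-1, c=M0/2=0, d=(M1−M0)/(6·2)=-1081/5144, b=Δ0−h0·(2M0+M1)/6=2148/643
seg 1: a=4, c=M1/2=-3243/2572, d=(M2−M1)/(6·3)=12581/69444, b=Δ1−h1·(2M1+M2)/6=1053/1286
seg 2: a=0, c=M2/2=713/1929, d=(M3−M2)/(6·3)=613/69444, b=Δ2−h2·(2M2+M3)/6=-4771/2572
seg 3: a=-2, c=M3/2=1155/2572, d=(M4−M3)/(6·2)=-1285/5144, b=Δ3−h3·(2M3+M4)/6=773/1286
seg 4: a=-1, c=M4/2=-675/643, d=(M5−M4)/(6·2)=225/1286, b=Δ4−h4·(2M4+M5)/6=-386/643
t_q=9 → seg 3, τ=1; S=-2+773/1286·τ+1155/2572·τ²+-1285/5144·τ³=-6171/5144

  seg 0: a=-1 b=2148/643 c=0 d=-1081/5144
  seg 1: a=4 b=1053/1286 c=-3243/2572 d=12581/69444
  seg 2: a=0 b=-4771/2572 c=713/1929 d=613/69444
  seg 3: a=-2 b=773/1286 c=1155/2572 d=-1285/5144
  seg 4: a=-1 b=-386/643 c=-675/643 d=225/1286
S(9) = -6171/5144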